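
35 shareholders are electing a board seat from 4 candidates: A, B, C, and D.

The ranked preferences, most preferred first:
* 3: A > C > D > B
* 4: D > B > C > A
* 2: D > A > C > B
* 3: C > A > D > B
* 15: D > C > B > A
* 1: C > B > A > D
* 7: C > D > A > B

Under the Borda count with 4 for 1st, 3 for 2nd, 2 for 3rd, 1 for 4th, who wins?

A: 3×4 + 4×1 + 2×3 + 3×3 + 15×1 + 1×2 + 7×2 = 62
B: 3×1 + 4×3 + 2×1 + 3×1 + 15×2 + 1×3 + 7×1 = 60
C: 3×3 + 4×2 + 2×2 + 3×4 + 15×3 + 1×4 + 7×4 = 110
D: 3×2 + 4×4 + 2×4 + 3×2 + 15×4 + 1×1 + 7×3 = 118

D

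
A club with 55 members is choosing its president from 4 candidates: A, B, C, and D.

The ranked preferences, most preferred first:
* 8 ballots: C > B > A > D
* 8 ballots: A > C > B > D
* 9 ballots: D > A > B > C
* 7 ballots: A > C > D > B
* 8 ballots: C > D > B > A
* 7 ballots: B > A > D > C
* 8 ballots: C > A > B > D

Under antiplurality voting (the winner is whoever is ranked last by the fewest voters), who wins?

B

Last-place votes: A 8, B 7, C 16, D 24.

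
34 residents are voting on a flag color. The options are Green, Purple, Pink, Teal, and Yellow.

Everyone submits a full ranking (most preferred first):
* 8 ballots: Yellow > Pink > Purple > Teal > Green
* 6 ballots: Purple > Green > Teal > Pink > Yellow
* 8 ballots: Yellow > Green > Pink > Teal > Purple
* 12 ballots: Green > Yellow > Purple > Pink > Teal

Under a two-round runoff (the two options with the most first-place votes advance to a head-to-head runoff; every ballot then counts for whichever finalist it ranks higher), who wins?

Round 1 first-place votes: Green 12, Purple 6, Pink 0, Teal 0, Yellow 16. Yellow and Green advance.
Runoff: Yellow is ranked above Green on 16 ballots, Green above Yellow on 18.

Green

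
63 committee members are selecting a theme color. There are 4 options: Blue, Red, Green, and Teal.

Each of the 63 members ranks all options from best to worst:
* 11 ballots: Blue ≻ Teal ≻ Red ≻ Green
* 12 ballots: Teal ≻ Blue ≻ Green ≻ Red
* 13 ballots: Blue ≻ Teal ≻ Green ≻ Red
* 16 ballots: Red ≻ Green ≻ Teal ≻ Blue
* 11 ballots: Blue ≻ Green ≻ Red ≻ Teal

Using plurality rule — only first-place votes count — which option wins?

First-place votes: Blue 35, Red 16, Green 0, Teal 12.

Blue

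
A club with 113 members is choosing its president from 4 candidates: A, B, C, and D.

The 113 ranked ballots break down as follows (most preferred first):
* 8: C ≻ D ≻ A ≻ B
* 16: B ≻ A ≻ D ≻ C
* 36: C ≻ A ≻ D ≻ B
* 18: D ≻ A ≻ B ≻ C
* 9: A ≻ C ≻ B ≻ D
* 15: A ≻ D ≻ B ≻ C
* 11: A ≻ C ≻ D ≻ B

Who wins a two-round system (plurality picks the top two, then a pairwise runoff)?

A

Round 1 first-place votes: A 35, B 16, C 44, D 18. C and A advance.
Runoff: C is ranked above A on 44 ballots, A above C on 69.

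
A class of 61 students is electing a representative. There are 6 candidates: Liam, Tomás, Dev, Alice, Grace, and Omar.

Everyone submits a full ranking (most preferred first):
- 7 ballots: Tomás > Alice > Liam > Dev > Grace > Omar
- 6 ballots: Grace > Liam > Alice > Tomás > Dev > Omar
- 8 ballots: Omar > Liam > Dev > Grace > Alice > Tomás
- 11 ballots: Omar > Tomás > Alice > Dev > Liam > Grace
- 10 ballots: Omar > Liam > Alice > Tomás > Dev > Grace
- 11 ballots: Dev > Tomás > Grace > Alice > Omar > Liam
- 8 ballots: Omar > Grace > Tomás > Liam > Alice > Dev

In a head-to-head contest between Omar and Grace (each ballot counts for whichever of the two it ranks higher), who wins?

Omar

Omar is ranked above Grace on 37 ballots; Grace above Omar on 24.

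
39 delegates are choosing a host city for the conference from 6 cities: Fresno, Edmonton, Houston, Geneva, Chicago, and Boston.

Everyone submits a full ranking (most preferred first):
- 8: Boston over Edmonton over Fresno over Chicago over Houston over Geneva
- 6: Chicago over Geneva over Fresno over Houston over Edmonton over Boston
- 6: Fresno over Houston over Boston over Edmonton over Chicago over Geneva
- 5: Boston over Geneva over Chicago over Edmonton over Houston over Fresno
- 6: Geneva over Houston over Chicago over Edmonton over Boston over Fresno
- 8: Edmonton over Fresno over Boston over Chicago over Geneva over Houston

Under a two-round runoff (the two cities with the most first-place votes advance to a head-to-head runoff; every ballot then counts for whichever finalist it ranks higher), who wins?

Edmonton

Round 1 first-place votes: Fresno 6, Edmonton 8, Houston 0, Geneva 6, Chicago 6, Boston 13. Boston and Edmonton advance.
Runoff: Boston is ranked above Edmonton on 19 ballots, Edmonton above Boston on 20.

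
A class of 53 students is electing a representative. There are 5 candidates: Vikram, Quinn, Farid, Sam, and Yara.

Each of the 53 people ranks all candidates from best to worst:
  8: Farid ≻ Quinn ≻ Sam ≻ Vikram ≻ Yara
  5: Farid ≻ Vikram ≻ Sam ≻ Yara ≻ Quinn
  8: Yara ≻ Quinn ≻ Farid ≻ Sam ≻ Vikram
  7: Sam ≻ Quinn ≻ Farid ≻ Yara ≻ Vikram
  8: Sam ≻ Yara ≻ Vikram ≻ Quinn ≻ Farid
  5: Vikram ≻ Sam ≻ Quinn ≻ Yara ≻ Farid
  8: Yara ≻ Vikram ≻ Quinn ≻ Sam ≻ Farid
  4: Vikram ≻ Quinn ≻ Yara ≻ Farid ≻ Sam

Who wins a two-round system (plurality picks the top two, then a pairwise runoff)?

Sam

Round 1 first-place votes: Vikram 9, Quinn 0, Farid 13, Sam 15, Yara 16. Yara and Sam advance.
Runoff: Yara is ranked above Sam on 20 ballots, Sam above Yara on 33.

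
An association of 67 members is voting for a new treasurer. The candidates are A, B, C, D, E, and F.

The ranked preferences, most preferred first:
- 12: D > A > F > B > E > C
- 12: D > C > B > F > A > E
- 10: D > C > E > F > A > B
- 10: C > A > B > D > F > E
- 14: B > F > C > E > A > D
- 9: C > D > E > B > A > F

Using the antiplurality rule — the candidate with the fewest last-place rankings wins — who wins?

Last-place votes: A 0, B 10, C 12, D 14, E 22, F 9.

A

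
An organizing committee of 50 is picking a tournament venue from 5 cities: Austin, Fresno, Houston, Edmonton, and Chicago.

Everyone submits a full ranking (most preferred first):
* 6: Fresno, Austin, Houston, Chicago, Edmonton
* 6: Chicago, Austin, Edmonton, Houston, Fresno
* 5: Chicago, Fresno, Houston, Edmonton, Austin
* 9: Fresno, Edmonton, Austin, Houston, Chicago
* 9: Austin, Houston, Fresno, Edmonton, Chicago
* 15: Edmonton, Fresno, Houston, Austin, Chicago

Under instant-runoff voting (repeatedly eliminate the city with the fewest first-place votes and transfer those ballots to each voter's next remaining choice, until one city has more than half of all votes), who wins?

Fresno

Round 1: Austin 9, Fresno 15, Houston 0, Edmonton 15, Chicago 11. Houston eliminated.
Round 2: Austin 9, Fresno 15, Edmonton 15, Chicago 11. Austin eliminated.
Round 3: Fresno 24, Edmonton 15, Chicago 11. Chicago eliminated.
Round 4: Fresno 29, Edmonton 21. Fresno has a majority (≥26).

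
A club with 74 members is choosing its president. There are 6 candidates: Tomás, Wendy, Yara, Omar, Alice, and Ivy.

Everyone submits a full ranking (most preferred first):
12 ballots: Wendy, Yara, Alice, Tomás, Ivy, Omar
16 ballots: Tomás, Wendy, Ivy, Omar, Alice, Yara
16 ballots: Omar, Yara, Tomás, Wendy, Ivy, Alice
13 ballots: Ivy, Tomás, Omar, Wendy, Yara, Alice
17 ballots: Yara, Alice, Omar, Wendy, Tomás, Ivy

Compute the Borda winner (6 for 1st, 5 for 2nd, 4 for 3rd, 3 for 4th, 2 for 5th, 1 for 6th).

Tomás: 12×3 + 16×6 + 16×4 + 13×5 + 17×2 = 295
Wendy: 12×6 + 16×5 + 16×3 + 13×3 + 17×3 = 290
Yara: 12×5 + 16×1 + 16×5 + 13×2 + 17×6 = 284
Omar: 12×1 + 16×3 + 16×6 + 13×4 + 17×4 = 276
Alice: 12×4 + 16×2 + 16×1 + 13×1 + 17×5 = 194
Ivy: 12×2 + 16×4 + 16×2 + 13×6 + 17×1 = 215

Tomás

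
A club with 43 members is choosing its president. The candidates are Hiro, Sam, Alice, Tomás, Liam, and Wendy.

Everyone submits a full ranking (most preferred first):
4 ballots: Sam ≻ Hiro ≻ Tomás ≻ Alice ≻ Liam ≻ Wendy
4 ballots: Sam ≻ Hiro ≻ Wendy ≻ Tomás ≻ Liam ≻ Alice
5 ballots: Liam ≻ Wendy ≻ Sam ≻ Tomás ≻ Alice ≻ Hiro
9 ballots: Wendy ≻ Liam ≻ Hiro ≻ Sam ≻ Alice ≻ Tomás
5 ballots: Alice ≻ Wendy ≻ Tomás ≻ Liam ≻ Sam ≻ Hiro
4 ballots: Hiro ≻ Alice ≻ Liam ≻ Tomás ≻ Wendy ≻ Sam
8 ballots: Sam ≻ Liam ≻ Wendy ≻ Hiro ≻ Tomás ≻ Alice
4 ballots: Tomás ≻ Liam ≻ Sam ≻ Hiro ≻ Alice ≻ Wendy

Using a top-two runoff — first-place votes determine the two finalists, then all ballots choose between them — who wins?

Round 1 first-place votes: Hiro 4, Sam 16, Alice 5, Tomás 4, Liam 5, Wendy 9. Sam and Wendy advance.
Runoff: Sam is ranked above Wendy on 20 ballots, Wendy above Sam on 23.

Wendy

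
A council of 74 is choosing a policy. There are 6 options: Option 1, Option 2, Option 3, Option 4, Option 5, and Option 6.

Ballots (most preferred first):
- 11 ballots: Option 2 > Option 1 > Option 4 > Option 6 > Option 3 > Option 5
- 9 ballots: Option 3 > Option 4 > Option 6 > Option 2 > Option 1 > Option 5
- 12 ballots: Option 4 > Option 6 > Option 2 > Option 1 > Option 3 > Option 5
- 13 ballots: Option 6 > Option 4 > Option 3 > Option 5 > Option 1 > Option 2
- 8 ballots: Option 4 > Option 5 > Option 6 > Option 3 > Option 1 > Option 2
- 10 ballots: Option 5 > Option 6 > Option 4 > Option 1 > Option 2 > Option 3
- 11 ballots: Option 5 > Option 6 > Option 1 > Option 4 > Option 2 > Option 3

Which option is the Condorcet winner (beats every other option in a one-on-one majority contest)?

Option 4

Option 4 vs Option 1: 52–22
Option 4 vs Option 2: 63–11
Option 4 vs Option 3: 65–9
Option 4 vs Option 5: 53–21
Option 4 vs Option 6: 40–34
Option 4 beats every other option.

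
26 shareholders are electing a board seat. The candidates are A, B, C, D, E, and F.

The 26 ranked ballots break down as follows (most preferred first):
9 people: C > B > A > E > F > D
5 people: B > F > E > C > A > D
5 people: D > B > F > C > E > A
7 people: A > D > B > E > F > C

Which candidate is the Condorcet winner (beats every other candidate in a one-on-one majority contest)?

B vs A: 19–7
B vs C: 17–9
B vs D: 14–12
B vs E: 26–0
B vs F: 26–0
B beats every other candidate.

B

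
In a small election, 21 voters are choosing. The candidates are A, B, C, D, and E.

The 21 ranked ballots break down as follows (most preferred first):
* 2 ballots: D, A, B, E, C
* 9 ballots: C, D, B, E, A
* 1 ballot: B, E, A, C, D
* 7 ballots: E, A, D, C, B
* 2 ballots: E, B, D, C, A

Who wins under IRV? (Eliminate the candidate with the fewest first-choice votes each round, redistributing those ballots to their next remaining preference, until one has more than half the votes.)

Round 1: A 0, B 1, C 9, D 2, E 9. A eliminated.
Round 2: B 1, C 9, D 2, E 9. B eliminated.
Round 3: C 9, D 2, E 10. D eliminated.
Round 4: C 9, E 12. E has a majority (≥11).

E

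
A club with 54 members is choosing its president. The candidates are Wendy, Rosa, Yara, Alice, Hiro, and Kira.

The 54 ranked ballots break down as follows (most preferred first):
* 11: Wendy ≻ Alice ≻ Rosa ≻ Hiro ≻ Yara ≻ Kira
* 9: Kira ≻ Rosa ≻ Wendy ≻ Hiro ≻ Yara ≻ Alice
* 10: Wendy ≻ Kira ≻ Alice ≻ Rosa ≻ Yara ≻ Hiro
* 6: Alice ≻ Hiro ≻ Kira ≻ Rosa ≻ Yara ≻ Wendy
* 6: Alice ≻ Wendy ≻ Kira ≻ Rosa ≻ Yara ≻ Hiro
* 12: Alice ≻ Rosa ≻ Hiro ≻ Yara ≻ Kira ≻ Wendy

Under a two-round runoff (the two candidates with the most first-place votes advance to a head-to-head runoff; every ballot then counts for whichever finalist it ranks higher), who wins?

Round 1 first-place votes: Wendy 21, Rosa 0, Yara 0, Alice 24, Hiro 0, Kira 9. Alice and Wendy advance.
Runoff: Alice is ranked above Wendy on 24 ballots, Wendy above Alice on 30.

Wendy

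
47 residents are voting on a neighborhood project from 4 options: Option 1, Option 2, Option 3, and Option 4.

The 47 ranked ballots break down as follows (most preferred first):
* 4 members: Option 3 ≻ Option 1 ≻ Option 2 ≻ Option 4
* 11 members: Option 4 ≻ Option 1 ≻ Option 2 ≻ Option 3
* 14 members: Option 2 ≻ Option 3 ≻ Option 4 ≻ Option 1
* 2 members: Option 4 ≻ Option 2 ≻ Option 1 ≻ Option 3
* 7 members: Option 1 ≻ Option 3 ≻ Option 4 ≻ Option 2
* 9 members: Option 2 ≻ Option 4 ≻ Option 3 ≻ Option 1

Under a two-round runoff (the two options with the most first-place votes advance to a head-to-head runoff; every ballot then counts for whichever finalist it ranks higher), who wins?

Round 1 first-place votes: Option 1 7, Option 2 23, Option 3 4, Option 4 13. Option 2 and Option 4 advance.
Runoff: Option 2 is ranked above Option 4 on 27 ballots, Option 4 above Option 2 on 20.

Option 2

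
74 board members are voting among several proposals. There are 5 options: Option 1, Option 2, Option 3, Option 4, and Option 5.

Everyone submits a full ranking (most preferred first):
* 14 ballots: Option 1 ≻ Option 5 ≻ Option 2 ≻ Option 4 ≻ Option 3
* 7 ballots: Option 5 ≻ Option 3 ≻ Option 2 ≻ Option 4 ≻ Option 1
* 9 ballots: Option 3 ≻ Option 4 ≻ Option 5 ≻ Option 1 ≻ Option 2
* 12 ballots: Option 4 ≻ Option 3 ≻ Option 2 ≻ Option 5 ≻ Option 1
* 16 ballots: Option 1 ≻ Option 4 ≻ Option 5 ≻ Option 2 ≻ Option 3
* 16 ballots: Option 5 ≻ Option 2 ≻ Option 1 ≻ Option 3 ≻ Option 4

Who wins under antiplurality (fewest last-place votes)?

Option 5

Last-place votes: Option 1 19, Option 2 9, Option 3 30, Option 4 16, Option 5 0.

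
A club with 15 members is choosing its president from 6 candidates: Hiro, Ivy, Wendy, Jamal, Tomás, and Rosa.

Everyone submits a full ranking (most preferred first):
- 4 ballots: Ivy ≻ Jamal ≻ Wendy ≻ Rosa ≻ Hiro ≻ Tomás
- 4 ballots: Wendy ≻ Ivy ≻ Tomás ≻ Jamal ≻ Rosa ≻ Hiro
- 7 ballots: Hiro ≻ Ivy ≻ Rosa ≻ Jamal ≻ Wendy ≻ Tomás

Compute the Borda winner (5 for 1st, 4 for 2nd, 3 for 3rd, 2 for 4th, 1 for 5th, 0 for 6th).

Hiro: 4×1 + 4×0 + 7×5 = 39
Ivy: 4×5 + 4×4 + 7×4 = 64
Wendy: 4×3 + 4×5 + 7×1 = 39
Jamal: 4×4 + 4×2 + 7×2 = 38
Tomás: 4×0 + 4×3 + 7×0 = 12
Rosa: 4×2 + 4×1 + 7×3 = 33

Ivy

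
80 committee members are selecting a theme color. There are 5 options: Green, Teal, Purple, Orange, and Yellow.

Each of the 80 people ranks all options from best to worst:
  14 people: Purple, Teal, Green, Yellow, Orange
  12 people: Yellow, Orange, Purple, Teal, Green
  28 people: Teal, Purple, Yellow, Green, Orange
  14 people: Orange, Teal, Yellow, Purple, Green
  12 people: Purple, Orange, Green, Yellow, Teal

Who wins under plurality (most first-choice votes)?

Teal

First-place votes: Green 0, Teal 28, Purple 26, Orange 14, Yellow 12.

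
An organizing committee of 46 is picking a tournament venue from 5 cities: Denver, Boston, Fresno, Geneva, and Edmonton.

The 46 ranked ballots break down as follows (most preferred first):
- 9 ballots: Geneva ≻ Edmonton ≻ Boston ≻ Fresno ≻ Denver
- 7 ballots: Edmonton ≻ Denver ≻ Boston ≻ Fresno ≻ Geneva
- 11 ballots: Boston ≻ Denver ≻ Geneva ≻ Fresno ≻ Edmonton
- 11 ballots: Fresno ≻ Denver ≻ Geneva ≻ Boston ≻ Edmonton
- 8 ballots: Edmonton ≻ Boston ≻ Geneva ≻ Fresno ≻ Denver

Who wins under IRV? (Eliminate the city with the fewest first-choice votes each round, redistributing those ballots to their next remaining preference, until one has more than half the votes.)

Round 1: Denver 0, Boston 11, Fresno 11, Geneva 9, Edmonton 15. Denver eliminated.
Round 2: Boston 11, Fresno 11, Geneva 9, Edmonton 15. Geneva eliminated.
Round 3: Boston 11, Fresno 11, Edmonton 24. Edmonton has a majority (≥24).

Edmonton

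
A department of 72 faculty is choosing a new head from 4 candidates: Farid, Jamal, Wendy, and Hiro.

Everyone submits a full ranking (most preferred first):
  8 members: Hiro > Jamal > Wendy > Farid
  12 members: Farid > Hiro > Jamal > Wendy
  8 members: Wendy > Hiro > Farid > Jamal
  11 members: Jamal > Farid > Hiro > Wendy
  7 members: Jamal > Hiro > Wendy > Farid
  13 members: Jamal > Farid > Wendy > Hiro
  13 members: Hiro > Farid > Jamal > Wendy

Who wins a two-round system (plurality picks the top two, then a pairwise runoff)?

Round 1 first-place votes: Farid 12, Jamal 31, Wendy 8, Hiro 21. Jamal and Hiro advance.
Runoff: Jamal is ranked above Hiro on 31 ballots, Hiro above Jamal on 41.

Hiro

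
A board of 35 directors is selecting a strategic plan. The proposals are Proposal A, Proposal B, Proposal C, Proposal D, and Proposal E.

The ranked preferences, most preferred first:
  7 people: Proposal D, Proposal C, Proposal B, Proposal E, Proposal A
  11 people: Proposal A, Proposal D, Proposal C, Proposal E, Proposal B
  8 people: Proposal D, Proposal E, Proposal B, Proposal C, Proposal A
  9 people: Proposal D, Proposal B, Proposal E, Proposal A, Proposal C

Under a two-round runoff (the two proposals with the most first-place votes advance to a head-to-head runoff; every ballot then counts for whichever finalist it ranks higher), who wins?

Round 1 first-place votes: Proposal A 11, Proposal B 0, Proposal C 0, Proposal D 24, Proposal E 0. Proposal D and Proposal A advance.
Runoff: Proposal D is ranked above Proposal A on 24 ballots, Proposal A above Proposal D on 11.

Proposal D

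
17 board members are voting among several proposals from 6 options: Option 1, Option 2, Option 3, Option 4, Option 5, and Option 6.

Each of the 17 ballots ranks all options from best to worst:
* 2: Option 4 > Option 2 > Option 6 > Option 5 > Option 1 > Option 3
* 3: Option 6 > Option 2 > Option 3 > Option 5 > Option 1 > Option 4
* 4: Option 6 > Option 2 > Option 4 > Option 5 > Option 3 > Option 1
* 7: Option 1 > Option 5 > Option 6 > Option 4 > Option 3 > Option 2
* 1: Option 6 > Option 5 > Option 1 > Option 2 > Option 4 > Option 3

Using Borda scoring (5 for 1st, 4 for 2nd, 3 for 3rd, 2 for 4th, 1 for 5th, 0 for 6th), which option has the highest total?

Option 6

Option 1: 2×1 + 3×1 + 4×0 + 7×5 + 1×3 = 43
Option 2: 2×4 + 3×4 + 4×4 + 7×0 + 1×2 = 38
Option 3: 2×0 + 3×3 + 4×1 + 7×1 + 1×0 = 20
Option 4: 2×5 + 3×0 + 4×3 + 7×2 + 1×1 = 37
Option 5: 2×2 + 3×2 + 4×2 + 7×4 + 1×4 = 50
Option 6: 2×3 + 3×5 + 4×5 + 7×3 + 1×5 = 67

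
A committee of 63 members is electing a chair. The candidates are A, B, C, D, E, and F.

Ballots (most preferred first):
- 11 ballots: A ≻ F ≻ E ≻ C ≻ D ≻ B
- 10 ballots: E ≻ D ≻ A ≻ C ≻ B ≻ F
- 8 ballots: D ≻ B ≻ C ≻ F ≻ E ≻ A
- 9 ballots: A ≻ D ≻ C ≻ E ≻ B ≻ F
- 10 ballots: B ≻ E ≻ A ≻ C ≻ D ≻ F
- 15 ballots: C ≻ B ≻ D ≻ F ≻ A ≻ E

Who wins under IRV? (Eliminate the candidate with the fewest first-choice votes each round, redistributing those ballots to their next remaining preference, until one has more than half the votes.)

B

Round 1: A 20, B 10, C 15, D 8, E 10, F 0. F eliminated.
Round 2: A 20, B 10, C 15, D 8, E 10. D eliminated.
Round 3: A 20, B 18, C 15, E 10. E eliminated.
Round 4: A 30, B 18, C 15. C eliminated.
Round 5: A 30, B 33. B has a majority (≥32).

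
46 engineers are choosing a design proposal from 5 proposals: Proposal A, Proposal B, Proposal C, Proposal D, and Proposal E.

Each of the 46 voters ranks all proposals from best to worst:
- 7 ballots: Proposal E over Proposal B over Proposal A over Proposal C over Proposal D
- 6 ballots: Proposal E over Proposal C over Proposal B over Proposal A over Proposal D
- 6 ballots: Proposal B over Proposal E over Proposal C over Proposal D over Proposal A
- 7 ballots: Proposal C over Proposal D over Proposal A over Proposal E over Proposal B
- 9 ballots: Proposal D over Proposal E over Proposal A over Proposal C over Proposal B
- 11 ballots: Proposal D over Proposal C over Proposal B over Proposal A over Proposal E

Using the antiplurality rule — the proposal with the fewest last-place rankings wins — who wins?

Last-place votes: Proposal A 6, Proposal B 16, Proposal C 0, Proposal D 13, Proposal E 11.

Proposal C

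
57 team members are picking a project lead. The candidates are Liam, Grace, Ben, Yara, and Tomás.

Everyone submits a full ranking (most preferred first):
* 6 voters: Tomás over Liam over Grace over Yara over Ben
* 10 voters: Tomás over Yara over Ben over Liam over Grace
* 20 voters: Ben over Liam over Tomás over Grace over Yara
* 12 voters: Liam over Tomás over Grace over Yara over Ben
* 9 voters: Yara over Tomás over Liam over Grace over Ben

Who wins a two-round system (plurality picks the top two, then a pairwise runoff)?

Round 1 first-place votes: Liam 12, Grace 0, Ben 20, Yara 9, Tomás 16. Ben and Tomás advance.
Runoff: Ben is ranked above Tomás on 20 ballots, Tomás above Ben on 37.

Tomás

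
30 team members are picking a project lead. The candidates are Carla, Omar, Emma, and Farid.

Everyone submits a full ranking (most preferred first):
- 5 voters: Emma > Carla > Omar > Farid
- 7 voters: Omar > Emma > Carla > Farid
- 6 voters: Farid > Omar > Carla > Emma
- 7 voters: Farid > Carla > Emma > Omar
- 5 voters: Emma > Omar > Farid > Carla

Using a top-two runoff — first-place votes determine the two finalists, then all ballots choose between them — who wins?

Round 1 first-place votes: Carla 0, Omar 7, Emma 10, Farid 13. Farid and Emma advance.
Runoff: Farid is ranked above Emma on 13 ballots, Emma above Farid on 17.

Emma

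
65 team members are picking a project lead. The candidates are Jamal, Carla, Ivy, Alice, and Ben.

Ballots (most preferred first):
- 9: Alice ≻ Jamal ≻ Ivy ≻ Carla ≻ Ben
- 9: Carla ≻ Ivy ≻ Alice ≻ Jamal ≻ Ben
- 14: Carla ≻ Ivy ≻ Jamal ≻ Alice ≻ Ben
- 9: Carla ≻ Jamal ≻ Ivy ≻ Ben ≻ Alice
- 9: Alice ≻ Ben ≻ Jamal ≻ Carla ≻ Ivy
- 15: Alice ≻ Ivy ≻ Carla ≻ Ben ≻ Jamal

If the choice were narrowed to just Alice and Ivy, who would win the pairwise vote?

Alice is ranked above Ivy on 33 ballots; Ivy above Alice on 32.

Alice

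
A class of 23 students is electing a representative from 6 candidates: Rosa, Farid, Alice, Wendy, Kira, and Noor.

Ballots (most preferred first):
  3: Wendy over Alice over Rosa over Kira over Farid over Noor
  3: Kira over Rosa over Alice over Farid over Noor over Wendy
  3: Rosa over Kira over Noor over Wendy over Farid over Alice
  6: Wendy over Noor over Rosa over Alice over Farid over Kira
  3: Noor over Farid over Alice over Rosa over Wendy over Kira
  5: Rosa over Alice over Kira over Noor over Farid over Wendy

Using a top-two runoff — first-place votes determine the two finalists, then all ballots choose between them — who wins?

Rosa

Round 1 first-place votes: Rosa 8, Farid 0, Alice 0, Wendy 9, Kira 3, Noor 3. Wendy and Rosa advance.
Runoff: Wendy is ranked above Rosa on 9 ballots, Rosa above Wendy on 14.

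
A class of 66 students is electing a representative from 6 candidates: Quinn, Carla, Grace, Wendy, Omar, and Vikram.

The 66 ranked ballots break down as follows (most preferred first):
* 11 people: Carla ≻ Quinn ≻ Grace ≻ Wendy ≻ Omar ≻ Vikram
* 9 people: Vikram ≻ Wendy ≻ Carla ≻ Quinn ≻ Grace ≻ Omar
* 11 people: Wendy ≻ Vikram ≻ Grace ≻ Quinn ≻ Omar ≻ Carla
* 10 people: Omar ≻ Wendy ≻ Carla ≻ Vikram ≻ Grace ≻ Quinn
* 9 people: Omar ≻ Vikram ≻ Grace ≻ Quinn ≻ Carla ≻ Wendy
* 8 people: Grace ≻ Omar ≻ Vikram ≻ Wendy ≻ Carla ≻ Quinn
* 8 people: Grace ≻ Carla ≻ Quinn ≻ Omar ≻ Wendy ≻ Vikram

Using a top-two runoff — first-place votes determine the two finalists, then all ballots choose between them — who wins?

Round 1 first-place votes: Quinn 0, Carla 11, Grace 16, Wendy 11, Omar 19, Vikram 9. Omar and Grace advance.
Runoff: Omar is ranked above Grace on 19 ballots, Grace above Omar on 47.

Grace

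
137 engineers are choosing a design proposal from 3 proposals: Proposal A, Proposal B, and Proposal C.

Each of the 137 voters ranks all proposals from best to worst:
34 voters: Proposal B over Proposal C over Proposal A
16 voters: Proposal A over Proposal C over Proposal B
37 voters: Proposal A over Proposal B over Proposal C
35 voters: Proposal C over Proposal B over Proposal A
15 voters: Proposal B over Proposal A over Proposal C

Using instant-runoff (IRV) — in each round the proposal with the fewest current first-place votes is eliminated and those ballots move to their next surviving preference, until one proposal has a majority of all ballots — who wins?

Proposal B

Round 1: Proposal A 53, Proposal B 49, Proposal C 35. Proposal C eliminated.
Round 2: Proposal A 53, Proposal B 84. Proposal B has a majority (≥69).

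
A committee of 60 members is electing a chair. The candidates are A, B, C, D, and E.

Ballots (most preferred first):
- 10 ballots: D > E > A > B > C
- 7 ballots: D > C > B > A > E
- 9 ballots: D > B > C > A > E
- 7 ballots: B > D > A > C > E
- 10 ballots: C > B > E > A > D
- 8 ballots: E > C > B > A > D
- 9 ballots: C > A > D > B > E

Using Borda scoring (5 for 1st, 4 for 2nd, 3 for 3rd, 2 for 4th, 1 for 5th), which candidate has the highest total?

A: 10×3 + 7×2 + 9×2 + 7×3 + 10×2 + 8×2 + 9×4 = 155
B: 10×2 + 7×3 + 9×4 + 7×5 + 10×4 + 8×3 + 9×2 = 194
C: 10×1 + 7×4 + 9×3 + 7×2 + 10×5 + 8×4 + 9×5 = 206
D: 10×5 + 7×5 + 9×5 + 7×4 + 10×1 + 8×1 + 9×3 = 203
E: 10×4 + 7×1 + 9×1 + 7×1 + 10×3 + 8×5 + 9×1 = 142

C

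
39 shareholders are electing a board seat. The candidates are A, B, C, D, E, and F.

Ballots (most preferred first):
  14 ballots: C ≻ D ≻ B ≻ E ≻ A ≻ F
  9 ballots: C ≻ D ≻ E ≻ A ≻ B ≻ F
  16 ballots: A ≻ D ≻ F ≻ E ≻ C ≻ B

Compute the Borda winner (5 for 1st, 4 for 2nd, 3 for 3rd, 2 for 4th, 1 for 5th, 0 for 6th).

D

A: 14×1 + 9×2 + 16×5 = 112
B: 14×3 + 9×1 + 16×0 = 51
C: 14×5 + 9×5 + 16×1 = 131
D: 14×4 + 9×4 + 16×4 = 156
E: 14×2 + 9×3 + 16×2 = 87
F: 14×0 + 9×0 + 16×3 = 48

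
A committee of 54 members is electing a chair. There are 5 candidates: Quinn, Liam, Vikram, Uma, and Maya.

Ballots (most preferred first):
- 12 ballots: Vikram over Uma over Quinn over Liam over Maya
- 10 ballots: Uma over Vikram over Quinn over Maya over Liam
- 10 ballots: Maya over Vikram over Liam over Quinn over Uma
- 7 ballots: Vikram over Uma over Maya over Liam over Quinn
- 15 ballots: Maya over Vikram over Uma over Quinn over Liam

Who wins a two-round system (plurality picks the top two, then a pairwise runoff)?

Round 1 first-place votes: Quinn 0, Liam 0, Vikram 19, Uma 10, Maya 25. Maya and Vikram advance.
Runoff: Maya is ranked above Vikram on 25 ballots, Vikram above Maya on 29.

Vikram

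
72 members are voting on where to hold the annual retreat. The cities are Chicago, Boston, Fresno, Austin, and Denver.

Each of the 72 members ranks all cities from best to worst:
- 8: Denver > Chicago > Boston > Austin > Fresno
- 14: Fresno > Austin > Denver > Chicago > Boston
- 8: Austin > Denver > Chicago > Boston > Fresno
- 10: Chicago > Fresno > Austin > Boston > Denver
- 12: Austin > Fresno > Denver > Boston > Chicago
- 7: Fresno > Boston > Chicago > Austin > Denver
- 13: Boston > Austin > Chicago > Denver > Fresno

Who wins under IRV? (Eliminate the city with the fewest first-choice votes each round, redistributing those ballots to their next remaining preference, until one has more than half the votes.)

Austin

Round 1: Chicago 10, Boston 13, Fresno 21, Austin 20, Denver 8. Denver eliminated.
Round 2: Chicago 18, Boston 13, Fresno 21, Austin 20. Boston eliminated.
Round 3: Chicago 18, Fresno 21, Austin 33. Chicago eliminated.
Round 4: Fresno 31, Austin 41. Austin has a majority (≥37).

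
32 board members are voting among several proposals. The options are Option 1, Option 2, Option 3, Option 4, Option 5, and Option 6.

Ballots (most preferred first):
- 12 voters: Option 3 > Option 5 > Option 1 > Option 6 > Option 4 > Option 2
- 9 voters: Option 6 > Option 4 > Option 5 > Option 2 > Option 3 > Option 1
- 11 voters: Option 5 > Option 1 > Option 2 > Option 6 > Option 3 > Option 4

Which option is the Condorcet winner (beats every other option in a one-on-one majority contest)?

Option 5 vs Option 1: 32–0
Option 5 vs Option 2: 32–0
Option 5 vs Option 3: 20–12
Option 5 vs Option 4: 23–9
Option 5 vs Option 6: 23–9
Option 5 beats every other option.

Option 5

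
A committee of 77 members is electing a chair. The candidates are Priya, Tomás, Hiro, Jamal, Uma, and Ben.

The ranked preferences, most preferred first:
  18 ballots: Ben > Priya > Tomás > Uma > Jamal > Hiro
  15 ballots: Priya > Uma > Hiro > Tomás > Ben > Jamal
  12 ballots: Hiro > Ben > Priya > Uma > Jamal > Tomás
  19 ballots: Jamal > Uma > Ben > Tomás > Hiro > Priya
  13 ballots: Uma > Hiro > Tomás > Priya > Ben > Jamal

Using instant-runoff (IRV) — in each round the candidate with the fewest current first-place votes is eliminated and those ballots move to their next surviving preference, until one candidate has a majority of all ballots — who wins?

Ben

Round 1: Priya 15, Tomás 0, Hiro 12, Jamal 19, Uma 13, Ben 18. Tomás eliminated.
Round 2: Priya 15, Hiro 12, Jamal 19, Uma 13, Ben 18. Hiro eliminated.
Round 3: Priya 15, Jamal 19, Uma 13, Ben 30. Uma eliminated.
Round 4: Priya 28, Jamal 19, Ben 30. Jamal eliminated.
Round 5: Priya 28, Ben 49. Ben has a majority (≥39).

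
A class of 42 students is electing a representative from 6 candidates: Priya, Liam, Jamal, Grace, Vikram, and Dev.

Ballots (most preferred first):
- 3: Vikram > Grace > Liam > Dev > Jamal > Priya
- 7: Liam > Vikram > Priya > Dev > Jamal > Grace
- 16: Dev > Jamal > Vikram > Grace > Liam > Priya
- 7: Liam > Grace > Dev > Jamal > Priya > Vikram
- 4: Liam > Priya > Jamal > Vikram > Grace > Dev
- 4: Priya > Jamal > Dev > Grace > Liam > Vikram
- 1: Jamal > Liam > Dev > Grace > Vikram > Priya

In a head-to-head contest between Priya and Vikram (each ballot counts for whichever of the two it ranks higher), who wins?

Priya is ranked above Vikram on 15 ballots; Vikram above Priya on 27.

Vikram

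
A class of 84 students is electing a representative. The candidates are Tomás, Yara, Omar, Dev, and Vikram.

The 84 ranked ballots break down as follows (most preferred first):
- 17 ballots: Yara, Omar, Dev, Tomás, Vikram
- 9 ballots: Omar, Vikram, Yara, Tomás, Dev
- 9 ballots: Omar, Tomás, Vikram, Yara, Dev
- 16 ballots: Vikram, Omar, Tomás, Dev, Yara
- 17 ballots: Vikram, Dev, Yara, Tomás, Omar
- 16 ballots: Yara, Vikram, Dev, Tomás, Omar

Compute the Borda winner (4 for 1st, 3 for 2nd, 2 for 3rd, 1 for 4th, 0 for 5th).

Vikram

Tomás: 17×1 + 9×1 + 9×3 + 16×2 + 17×1 + 16×1 = 118
Yara: 17×4 + 9×2 + 9×1 + 16×0 + 17×2 + 16×4 = 193
Omar: 17×3 + 9×4 + 9×4 + 16×3 + 17×0 + 16×0 = 171
Dev: 17×2 + 9×0 + 9×0 + 16×1 + 17×3 + 16×2 = 133
Vikram: 17×0 + 9×3 + 9×2 + 16×4 + 17×4 + 16×3 = 225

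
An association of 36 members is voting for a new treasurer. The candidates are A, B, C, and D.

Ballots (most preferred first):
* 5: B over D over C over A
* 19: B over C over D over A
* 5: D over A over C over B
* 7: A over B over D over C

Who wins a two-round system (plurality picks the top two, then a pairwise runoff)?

Round 1 first-place votes: A 7, B 24, C 0, D 5. B and A advance.
Runoff: B is ranked above A on 24 ballots, A above B on 12.

B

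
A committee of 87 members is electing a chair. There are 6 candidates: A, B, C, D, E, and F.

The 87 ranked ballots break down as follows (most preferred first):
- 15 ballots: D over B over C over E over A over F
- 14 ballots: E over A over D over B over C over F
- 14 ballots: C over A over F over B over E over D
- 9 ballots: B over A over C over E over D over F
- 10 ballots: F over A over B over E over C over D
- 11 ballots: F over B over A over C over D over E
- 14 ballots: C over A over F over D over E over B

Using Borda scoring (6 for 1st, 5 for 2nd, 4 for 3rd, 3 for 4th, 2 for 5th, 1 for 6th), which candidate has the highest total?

A: 15×2 + 14×5 + 14×5 + 9×5 + 10×5 + 11×4 + 14×5 = 379
B: 15×5 + 14×3 + 14×3 + 9×6 + 10×4 + 11×5 + 14×1 = 322
C: 15×4 + 14×2 + 14×6 + 9×4 + 10×2 + 11×3 + 14×6 = 345
D: 15×6 + 14×4 + 14×1 + 9×2 + 10×1 + 11×2 + 14×3 = 252
E: 15×3 + 14×6 + 14×2 + 9×3 + 10×3 + 11×1 + 14×2 = 253
F: 15×1 + 14×1 + 14×4 + 9×1 + 10×6 + 11×6 + 14×4 = 276

A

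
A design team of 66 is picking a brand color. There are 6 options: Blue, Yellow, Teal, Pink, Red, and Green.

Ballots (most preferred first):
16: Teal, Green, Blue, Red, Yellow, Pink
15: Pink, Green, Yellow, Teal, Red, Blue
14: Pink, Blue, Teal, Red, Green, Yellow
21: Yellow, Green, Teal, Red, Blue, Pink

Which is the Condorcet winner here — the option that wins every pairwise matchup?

Green

Green vs Blue: 52–14
Green vs Yellow: 45–21
Green vs Teal: 36–30
Green vs Pink: 37–29
Green vs Red: 52–14
Green beats every other option.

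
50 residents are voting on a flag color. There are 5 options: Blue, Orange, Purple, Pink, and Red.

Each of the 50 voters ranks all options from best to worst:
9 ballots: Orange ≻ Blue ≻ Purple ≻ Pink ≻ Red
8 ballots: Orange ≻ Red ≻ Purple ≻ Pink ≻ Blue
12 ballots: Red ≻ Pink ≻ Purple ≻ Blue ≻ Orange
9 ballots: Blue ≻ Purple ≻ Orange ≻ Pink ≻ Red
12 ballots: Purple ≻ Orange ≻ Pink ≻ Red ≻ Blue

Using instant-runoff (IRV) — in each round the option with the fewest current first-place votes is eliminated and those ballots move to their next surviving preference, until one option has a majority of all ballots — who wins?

Round 1: Blue 9, Orange 17, Purple 12, Pink 0, Red 12. Pink eliminated.
Round 2: Blue 9, Orange 17, Purple 12, Red 12. Blue eliminated.
Round 3: Orange 17, Purple 21, Red 12. Red eliminated.
Round 4: Orange 17, Purple 33. Purple has a majority (≥26).

Purple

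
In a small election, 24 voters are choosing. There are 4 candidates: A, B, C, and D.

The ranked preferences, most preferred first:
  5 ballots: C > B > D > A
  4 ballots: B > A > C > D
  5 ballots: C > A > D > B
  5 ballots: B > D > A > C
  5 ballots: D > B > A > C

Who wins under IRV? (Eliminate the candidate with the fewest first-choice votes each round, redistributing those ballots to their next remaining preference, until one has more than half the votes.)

B

Round 1: A 0, B 9, C 10, D 5. A eliminated.
Round 2: B 9, C 10, D 5. D eliminated.
Round 3: B 14, C 10. B has a majority (≥13).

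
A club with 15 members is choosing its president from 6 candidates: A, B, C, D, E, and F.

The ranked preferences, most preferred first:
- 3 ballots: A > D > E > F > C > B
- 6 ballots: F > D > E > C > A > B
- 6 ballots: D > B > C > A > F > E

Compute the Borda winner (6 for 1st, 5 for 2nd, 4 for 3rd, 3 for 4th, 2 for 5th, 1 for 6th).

D

A: 3×6 + 6×2 + 6×3 = 48
B: 3×1 + 6×1 + 6×5 = 39
C: 3×2 + 6×3 + 6×4 = 48
D: 3×5 + 6×5 + 6×6 = 81
E: 3×4 + 6×4 + 6×1 = 42
F: 3×3 + 6×6 + 6×2 = 57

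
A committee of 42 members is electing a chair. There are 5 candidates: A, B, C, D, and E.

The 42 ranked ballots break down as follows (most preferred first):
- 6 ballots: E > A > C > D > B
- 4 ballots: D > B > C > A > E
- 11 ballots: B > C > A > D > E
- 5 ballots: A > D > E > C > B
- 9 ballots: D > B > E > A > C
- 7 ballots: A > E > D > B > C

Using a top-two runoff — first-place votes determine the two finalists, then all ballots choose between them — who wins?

A

Round 1 first-place votes: A 12, B 11, C 0, D 13, E 6. D and A advance.
Runoff: D is ranked above A on 13 ballots, A above D on 29.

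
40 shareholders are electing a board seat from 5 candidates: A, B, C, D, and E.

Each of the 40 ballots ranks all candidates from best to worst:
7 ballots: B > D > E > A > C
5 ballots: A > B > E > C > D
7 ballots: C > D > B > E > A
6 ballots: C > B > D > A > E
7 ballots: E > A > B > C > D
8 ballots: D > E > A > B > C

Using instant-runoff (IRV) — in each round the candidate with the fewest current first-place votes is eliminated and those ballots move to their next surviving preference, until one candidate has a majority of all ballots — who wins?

B

Round 1: A 5, B 7, C 13, D 8, E 7. A eliminated.
Round 2: B 12, C 13, D 8, E 7. E eliminated.
Round 3: B 19, C 13, D 8. D eliminated.
Round 4: B 27, C 13. B has a majority (≥21).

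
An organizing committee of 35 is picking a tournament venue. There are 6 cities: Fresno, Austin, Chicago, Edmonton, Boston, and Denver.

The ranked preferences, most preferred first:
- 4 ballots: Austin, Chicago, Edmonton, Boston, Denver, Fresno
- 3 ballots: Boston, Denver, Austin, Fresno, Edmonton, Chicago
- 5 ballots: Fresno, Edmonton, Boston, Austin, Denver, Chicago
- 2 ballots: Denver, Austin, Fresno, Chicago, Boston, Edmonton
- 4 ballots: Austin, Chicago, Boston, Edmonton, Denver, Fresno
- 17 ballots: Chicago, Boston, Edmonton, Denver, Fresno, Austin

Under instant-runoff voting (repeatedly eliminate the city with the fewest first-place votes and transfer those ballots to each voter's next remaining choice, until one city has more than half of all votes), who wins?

Austin

Round 1: Fresno 5, Austin 8, Chicago 17, Edmonton 0, Boston 3, Denver 2. Edmonton eliminated.
Round 2: Fresno 5, Austin 8, Chicago 17, Boston 3, Denver 2. Denver eliminated.
Round 3: Fresno 5, Austin 10, Chicago 17, Boston 3. Boston eliminated.
Round 4: Fresno 5, Austin 13, Chicago 17. Fresno eliminated.
Round 5: Austin 18, Chicago 17. Austin has a majority (≥18).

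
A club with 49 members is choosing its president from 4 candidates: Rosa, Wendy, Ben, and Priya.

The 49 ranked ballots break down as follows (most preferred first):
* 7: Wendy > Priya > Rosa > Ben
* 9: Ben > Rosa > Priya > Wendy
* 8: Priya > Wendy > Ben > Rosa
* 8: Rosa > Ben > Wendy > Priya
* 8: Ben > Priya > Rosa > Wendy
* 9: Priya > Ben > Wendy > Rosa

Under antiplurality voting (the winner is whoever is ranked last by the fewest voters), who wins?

Ben

Last-place votes: Rosa 17, Wendy 17, Ben 7, Priya 8.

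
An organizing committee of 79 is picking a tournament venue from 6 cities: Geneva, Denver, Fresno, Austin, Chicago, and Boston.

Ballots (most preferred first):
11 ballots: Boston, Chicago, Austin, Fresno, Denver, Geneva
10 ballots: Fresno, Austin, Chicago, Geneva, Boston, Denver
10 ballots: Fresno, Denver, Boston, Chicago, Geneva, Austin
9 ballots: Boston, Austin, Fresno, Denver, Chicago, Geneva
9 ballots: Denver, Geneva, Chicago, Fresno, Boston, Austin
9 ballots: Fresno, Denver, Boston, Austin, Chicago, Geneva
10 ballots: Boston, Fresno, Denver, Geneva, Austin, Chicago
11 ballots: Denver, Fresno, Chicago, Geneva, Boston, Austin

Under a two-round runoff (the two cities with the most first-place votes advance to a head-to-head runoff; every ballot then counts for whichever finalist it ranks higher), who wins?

Round 1 first-place votes: Geneva 0, Denver 20, Fresno 29, Austin 0, Chicago 0, Boston 30. Boston and Fresno advance.
Runoff: Boston is ranked above Fresno on 30 ballots, Fresno above Boston on 49.

Fresno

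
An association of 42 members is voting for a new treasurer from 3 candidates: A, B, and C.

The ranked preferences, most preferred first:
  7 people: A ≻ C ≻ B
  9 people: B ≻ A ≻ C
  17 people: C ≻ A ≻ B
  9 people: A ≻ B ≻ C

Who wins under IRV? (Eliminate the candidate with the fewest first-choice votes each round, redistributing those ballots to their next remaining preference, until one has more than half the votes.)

Round 1: A 16, B 9, C 17. B eliminated.
Round 2: A 25, C 17. A has a majority (≥22).

A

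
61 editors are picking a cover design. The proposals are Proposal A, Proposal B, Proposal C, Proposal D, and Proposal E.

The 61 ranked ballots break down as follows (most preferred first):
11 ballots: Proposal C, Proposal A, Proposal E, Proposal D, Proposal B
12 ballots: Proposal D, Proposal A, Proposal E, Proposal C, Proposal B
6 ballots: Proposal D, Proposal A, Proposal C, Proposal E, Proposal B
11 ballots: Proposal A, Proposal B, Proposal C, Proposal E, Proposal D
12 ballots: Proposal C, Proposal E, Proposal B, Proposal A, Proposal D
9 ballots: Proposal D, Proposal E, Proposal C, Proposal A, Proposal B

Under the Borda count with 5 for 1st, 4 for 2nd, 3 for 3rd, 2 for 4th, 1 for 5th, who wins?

Proposal A: 11×4 + 12×4 + 6×4 + 11×5 + 12×2 + 9×2 = 213
Proposal B: 11×1 + 12×1 + 6×1 + 11×4 + 12×3 + 9×1 = 118
Proposal C: 11×5 + 12×2 + 6×3 + 11×3 + 12×5 + 9×3 = 217
Proposal D: 11×2 + 12×5 + 6×5 + 11×1 + 12×1 + 9×5 = 180
Proposal E: 11×3 + 12×3 + 6×2 + 11×2 + 12×4 + 9×4 = 187

Proposal C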